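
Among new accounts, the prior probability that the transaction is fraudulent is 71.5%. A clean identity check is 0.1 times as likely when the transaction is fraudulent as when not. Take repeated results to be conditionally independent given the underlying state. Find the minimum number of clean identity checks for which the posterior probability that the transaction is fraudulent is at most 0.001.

4

Prior odds = 0.715/0.285 = 143/57.
Likelihood ratio per clean identity check = 0.1.
Target posterior odds = 0.001/0.999 = 1/999.
Need (143/57) × 0.1ⁿ ≤ 1/999, i.e. 0.1ⁿ ≤ 19/47619.
0.1³ = 0.001 is still above 19/47619 but 0.1⁴ = 0.0001 is at or below it, so n = 4.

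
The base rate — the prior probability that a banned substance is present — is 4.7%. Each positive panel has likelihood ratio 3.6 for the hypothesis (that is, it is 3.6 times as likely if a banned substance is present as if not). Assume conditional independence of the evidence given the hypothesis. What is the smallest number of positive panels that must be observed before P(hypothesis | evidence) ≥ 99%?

Prior odds = 0.047/0.953 = 47/953.
Likelihood ratio per positive panel = 3.6.
Target posterior odds = 0.99/0.01 = 99.
Need (47/953) × 3.6ⁿ ≥ 99, i.e. 3.6ⁿ ≥ 94347/47.
3.6⁵ = 604.66176 falls short of 94347/47 but 3.6⁶ = 34012224/15625 reaches it, so n = 6.

6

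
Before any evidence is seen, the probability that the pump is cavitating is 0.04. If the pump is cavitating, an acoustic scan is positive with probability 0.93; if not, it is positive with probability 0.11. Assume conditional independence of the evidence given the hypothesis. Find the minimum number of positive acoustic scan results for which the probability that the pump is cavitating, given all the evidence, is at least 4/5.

Prior odds: 0.04 ÷ 0.96 = 1/24.
Likelihood ratio of a positive = 0.93/0.11 = 93/11.
Target odds: 0.8 ÷ 0.2 = 4.
Need (1/24) × (93/11)ⁿ ≥ 4, i.e. (93/11)ⁿ ≥ 96.
(93/11)² = 8649/121 falls short of 96 but (93/11)³ = 804357/1331 reaches it, so n = 3.

3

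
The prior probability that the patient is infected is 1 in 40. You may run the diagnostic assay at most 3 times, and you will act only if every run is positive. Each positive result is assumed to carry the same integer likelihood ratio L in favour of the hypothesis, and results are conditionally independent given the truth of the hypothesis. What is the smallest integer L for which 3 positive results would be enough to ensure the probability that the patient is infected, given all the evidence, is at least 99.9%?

34

Prior odds = 0.025/0.975 = 1/39.
Target odds = 0.999/0.001 = 999.
Need L³ ≥ 999 ÷ (1/39) = 38961.
33³ = 35937 < 38961 ≤ 39304 = 34³, so L = 34.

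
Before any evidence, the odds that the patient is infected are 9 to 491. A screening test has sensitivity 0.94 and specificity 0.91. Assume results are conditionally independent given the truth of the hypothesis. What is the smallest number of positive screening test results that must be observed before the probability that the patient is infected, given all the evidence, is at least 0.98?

4

Prior odds = 9/491.
False-positive rate = 1 − 0.91 = 0.09; likelihood ratio of a positive = 0.94/0.09 = 94/9.
Target posterior odds = 0.98/0.02 = 49.
Require (94/9)ⁿ ≥ 49 ÷ (9/491) = 24059/9.
(94/9)³ = 830584/729 falls short of 24059/9 but (94/9)⁴ = 78074896/6561 reaches it, so n = 4.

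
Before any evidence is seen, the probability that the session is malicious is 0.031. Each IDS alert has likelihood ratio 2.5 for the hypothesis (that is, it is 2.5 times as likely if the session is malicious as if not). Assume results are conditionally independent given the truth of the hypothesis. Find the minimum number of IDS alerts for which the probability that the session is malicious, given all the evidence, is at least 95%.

Prior odds: 0.031 ÷ 0.969 = 31/969.
Likelihood ratio per IDS alert = 2.5.
Target odds: 0.95 ÷ 0.05 = 19.
Need (31/969) × 2.5ⁿ ≥ 19, i.e. 2.5ⁿ ≥ 18411/31.
2.5⁶ = 244.140625 falls short of 18411/31 but 2.5⁷ = 610.3515625 reaches it, so n = 7.

7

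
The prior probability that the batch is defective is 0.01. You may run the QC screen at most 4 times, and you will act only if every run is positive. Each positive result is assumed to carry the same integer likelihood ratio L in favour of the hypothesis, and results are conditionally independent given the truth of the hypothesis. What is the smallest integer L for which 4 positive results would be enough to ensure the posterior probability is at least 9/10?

Prior odds = 0.01/0.99 = 1/99.
Target odds = 0.9/0.1 = 9.
Need L⁴ ≥ 9 ÷ (1/99) = 891.
5⁴ = 625 < 891 ≤ 1296 = 6⁴, so L = 6.

6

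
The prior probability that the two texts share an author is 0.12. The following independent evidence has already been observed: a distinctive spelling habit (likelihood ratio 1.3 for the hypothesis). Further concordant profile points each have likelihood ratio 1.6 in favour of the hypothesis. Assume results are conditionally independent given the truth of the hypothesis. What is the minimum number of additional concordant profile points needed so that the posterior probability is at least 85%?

8

Prior odds = 0.12/0.88 = 3/22.
Bayes factor of the evidence already in hand = 1.3.
Odds after that evidence = (3/22) × 1.3 = 39/220.
Target odds = 0.85/0.15 = 17/3.
Need 1.6ⁿ ≥ 17/3 ÷ (39/220) = 3740/117.
1.6⁷ = 2097152/78125 falls short of 3740/117 but 1.6⁸ = 16777216/390625 reaches it, so n = 8.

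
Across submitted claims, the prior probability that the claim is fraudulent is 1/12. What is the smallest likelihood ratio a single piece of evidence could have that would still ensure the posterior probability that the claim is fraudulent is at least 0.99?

1089

Prior odds = (1/12)/(11/12) = 1/11.
Target odds = 0.99/0.01 = 99.
Required Bayes factor = 99 ÷ (1/11) = 1089.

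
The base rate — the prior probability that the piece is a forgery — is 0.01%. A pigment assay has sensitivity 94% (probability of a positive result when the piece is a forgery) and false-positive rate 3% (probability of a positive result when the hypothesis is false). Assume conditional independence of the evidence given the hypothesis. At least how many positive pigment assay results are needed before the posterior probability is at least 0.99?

5

Prior odds: 0.0001 ÷ 0.9999 = 1/9999.
Likelihood ratio of a positive result = 0.94/0.03 = 94/3.
Target posterior odds = 0.99/0.01 = 99.
Require (94/3)ⁿ ≥ 99 ÷ (1/9999) = 989901.
(94/3)⁴ = 78074896/81 falls short of 989901 but (94/3)⁵ ≈3.02018e+07 reaches it, so n = 5.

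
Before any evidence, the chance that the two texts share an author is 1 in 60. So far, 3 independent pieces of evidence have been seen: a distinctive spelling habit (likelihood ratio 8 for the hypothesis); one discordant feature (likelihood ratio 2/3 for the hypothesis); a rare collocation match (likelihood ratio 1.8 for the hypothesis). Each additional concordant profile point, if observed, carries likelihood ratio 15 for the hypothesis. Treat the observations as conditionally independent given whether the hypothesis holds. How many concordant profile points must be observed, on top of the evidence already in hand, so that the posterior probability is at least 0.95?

Prior odds = (1/60)/(59/60) = 1/59.
Combined Bayes factor of the evidence already in hand = 8 × (2/3) × 1.8 = 9.6.
Odds after that evidence = (1/59) × 9.6 = 48/295.
Target odds = 0.95/0.05 = 19.
Need 15ⁿ ≥ 19 ÷ (48/295) = 5605/48.
15¹ = 15 falls short of 5605/48 but 15² = 225 reaches it, so n = 2.

2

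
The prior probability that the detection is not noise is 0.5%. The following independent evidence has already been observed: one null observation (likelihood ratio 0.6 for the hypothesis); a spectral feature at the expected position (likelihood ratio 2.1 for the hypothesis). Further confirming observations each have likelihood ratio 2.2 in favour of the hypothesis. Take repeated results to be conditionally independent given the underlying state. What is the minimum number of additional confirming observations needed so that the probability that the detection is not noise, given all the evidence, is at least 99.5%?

14

Prior odds = 0.005/0.995 = 1/199.
Combined Bayes factor of the evidence already in hand = 0.6 × 2.1 = 1.26.
Odds after that evidence = (1/199) × 1.26 = 63/9950.
Target odds = 0.995/0.005 = 199.
Need 2.2ⁿ ≥ 199 ÷ (63/9950) = 1980050/63.
2.2¹³ ≈28281 falls short of 1980050/63 but 2.2¹⁴ ≈62218.2 reaches it, so n = 14.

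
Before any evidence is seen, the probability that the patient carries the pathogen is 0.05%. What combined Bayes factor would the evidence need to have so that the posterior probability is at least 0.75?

Prior odds = 0.0005/0.9995 = 1/1999.
Target odds = 0.75/0.25 = 3.
Required Bayes factor = 3 ÷ (1/1999) = 5997.

5997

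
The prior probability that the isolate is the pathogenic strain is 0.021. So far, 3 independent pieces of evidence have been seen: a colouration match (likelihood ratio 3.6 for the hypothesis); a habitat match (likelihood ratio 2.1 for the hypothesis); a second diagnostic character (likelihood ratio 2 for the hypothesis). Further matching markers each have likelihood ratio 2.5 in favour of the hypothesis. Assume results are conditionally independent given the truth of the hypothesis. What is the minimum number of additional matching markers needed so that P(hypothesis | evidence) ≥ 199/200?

Prior odds = 0.021/0.979 = 21/979.
Combined Bayes factor of the evidence already in hand = 3.6 × 2.1 × 2 = 15.12.
Odds after that evidence = (21/979) × 15.12 = 7938/24475.
Target odds = 0.995/0.005 = 199.
Need 2.5ⁿ ≥ 199 ÷ (7938/24475) = 4870525/7938.
2.5⁷ = 610.3515625 falls short of 4870525/7938 but 2.5⁸ = 390625/256 reaches it, so n = 8.

8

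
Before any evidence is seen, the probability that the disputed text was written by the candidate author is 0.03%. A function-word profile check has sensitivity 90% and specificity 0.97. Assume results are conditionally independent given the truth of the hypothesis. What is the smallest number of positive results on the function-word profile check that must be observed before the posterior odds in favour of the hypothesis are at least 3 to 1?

3

Prior odds: 0.0003 ÷ 0.9997 = 3/9997.
False-positive rate = 1 − 0.97 = 0.03; likelihood ratio of a positive = 0.9/0.03 = 30.
Target odds = 3.
Need (3/9997) × 30ⁿ ≥ 3, i.e. 30ⁿ ≥ 9997.
30² = 900 falls short of 9997 but 30³ = 27000 reaches it, so n = 3.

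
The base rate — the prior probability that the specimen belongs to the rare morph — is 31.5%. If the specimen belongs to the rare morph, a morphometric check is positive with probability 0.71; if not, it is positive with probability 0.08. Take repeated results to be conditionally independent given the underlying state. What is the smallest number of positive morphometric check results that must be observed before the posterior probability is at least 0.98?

Prior odds: 0.315 ÷ 0.685 = 63/137.
Likelihood ratio of a positive = 0.71/0.08 = 8.875.
Target posterior odds = 0.98/0.02 = 49.
Require 8.875ⁿ ≥ 49 ÷ (63/137) = 959/9.
8.875² = 78.765625 falls short of 959/9 but 8.875³ = 357911/512 reaches it, so n = 3.

3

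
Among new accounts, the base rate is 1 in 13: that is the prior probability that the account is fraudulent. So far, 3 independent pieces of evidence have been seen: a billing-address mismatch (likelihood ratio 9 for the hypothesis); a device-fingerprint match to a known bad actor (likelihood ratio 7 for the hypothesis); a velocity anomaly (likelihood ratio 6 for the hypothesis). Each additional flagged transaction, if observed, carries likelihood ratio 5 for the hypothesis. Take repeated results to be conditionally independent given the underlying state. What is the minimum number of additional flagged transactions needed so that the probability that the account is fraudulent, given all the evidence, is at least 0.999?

Prior odds = (1/13)/(12/13) = 1/12.
Combined Bayes factor of the evidence already in hand = 9 × 7 × 6 = 378.
Odds after that evidence = (1/12) × 378 = 31.5.
Target odds = 0.999/0.001 = 999.
Need 5ⁿ ≥ 999 ÷ 31.5 = 222/7.
5² = 25 falls short of 222/7 but 5³ = 125 reaches it, so n = 3.

3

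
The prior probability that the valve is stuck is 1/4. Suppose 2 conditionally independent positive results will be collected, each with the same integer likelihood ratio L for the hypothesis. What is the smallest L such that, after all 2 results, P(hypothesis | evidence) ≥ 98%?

13

Prior odds = 0.25/0.75 = 1/3.
Target odds = 0.98/0.02 = 49.
Need L² ≥ 49 ÷ (1/3) = 147.
12² = 144 < 147 ≤ 169 = 13², so L = 13.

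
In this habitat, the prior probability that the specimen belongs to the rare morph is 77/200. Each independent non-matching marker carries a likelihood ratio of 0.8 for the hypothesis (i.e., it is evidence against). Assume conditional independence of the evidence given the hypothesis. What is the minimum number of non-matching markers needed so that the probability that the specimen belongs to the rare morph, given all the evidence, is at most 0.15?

Prior odds: 0.385 ÷ 0.615 = 77/123.
Likelihood ratio per non-matching marker = 0.8.
Target odds: 0.15 ÷ 0.85 = 3/17.
Require 0.8ⁿ ≤ 3/17 ÷ (77/123) = 369/1309.
0.8⁵ = 0.32768 is still above 369/1309 but 0.8⁶ = 4096/15625 is at or below it, so n = 6.

6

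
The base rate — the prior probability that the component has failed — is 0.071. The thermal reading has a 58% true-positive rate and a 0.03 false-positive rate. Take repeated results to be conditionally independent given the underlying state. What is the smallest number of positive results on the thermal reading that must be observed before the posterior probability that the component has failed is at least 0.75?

2

Prior odds: 0.071 ÷ 0.929 = 71/929.
Likelihood ratio of a positive result = 0.58/0.03 = 58/3.
Target odds: 0.75 ÷ 0.25 = 3.
Need (71/929) × (58/3)ⁿ ≥ 3, i.e. (58/3)ⁿ ≥ 2787/71.
(58/3)¹ = 58/3 falls short of 2787/71 but (58/3)² = 3364/9 reaches it, so n = 2.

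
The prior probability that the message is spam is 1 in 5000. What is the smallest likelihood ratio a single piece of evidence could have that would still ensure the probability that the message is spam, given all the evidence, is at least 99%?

Prior odds = 0.0002/0.9998 = 1/4999.
Target odds = 0.99/0.01 = 99.
Required Bayes factor = 99 ÷ (1/4999) = 494901.

494901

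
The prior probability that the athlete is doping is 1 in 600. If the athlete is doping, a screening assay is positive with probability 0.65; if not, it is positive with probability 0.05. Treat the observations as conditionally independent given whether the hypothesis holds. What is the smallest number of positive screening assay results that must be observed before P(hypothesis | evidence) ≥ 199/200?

5

Prior odds = (1/600)/(599/600) = 1/599.
Likelihood ratio of a positive = 0.65/0.05 = 13.
Target odds: 0.995 ÷ 0.005 = 199.
Require 13ⁿ ≥ 199 ÷ (1/599) = 119201.
13⁴ = 28561 falls short of 119201 but 13⁵ = 371293 reaches it, so n = 5.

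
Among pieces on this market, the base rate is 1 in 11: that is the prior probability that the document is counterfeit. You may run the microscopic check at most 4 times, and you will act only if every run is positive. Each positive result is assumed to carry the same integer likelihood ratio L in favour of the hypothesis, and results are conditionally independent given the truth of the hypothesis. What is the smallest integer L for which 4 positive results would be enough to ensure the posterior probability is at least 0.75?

3

Prior odds = (1/11)/(10/11) = 0.1.
Target odds = 0.75/0.25 = 3.
Need L⁴ ≥ 3 ÷ 0.1 = 30.
2⁴ = 16 < 30 ≤ 81 = 3⁴, so L = 3.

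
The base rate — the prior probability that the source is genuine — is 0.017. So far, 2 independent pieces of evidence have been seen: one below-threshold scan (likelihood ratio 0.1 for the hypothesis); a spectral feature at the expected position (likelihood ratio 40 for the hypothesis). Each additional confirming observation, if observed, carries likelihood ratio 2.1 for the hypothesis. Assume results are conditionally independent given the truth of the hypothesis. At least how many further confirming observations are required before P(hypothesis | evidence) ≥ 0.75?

6

Prior odds = 0.017/0.983 = 17/983.
Combined Bayes factor of the evidence already in hand = 0.1 × 40 = 4.
Odds after that evidence = (17/983) × 4 = 68/983.
Target odds = 0.75/0.25 = 3.
Need 2.1ⁿ ≥ 3 ÷ (68/983) = 2949/68.
2.1⁵ = 4084101/100000 falls short of 2949/68 but 2.1⁶ = 85766121/1000000 reaches it, so n = 6.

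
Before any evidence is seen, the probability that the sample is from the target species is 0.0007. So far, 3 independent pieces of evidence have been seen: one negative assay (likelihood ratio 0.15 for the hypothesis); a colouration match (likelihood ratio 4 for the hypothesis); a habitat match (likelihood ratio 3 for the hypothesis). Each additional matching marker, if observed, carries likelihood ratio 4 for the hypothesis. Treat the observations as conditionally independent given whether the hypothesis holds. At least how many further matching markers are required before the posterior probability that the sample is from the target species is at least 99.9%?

Prior odds = 0.0007/0.9993 = 7/9993.
Combined Bayes factor of the evidence already in hand = 0.15 × 4 × 3 = 1.8.
Odds after that evidence = (7/9993) × 1.8 = 21/16655.
Target odds = 0.999/0.001 = 999.
Need 4ⁿ ≥ 999 ÷ (21/16655) = 5546115/7.
4⁹ = 262144 falls short of 5546115/7 but 4¹⁰ = 1048576 reaches it, so n = 10.

10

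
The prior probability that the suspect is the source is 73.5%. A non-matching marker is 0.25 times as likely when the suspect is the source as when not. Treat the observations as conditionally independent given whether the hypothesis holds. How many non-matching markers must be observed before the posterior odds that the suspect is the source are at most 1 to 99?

Prior odds: 0.735 ÷ 0.265 = 147/53.
Likelihood ratio per non-matching marker = 0.25.
Target odds = 1/99.
Require 0.25ⁿ ≤ 1/99 ÷ (147/53) = 53/14553.
0.25⁴ = 0.00390625 is still above 53/14553 but 0.25⁵ = 1/1024 is at or below it, so n = 5.

5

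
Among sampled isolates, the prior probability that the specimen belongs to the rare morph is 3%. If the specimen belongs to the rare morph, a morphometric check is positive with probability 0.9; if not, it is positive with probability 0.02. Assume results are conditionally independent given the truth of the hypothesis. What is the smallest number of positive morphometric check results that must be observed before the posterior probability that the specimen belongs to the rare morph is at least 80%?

2

Prior odds = 0.03/0.97 = 3/97.
Likelihood ratio of a positive = 0.9/0.02 = 45.
Target posterior odds = 0.8/0.2 = 4.
Require 45ⁿ ≥ 4 ÷ (3/97) = 388/3.
45¹ = 45 falls short of 388/3 but 45² = 2025 reaches it, so n = 2.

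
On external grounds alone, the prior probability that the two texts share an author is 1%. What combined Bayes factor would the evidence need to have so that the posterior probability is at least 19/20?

Prior odds = 0.01/0.99 = 1/99.
Target odds = 0.95/0.05 = 19.
Required Bayes factor = 19 ÷ (1/99) = 1881.

1881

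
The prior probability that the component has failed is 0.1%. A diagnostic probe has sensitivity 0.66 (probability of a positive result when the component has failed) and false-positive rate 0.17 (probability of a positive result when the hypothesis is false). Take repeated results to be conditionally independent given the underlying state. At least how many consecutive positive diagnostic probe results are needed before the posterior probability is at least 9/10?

Prior odds: 0.001 ÷ 0.999 = 1/999.
Likelihood ratio of a positive result = 0.66/0.17 = 66/17.
Target posterior odds = 0.9/0.1 = 9.
Need (1/999) × (66/17)ⁿ ≥ 9, i.e. (66/17)ⁿ ≥ 8991.
(66/17)⁶ ≈3424.29 falls short of 8991 but (66/17)⁷ ≈13294.3 reaches it, so n = 7.

7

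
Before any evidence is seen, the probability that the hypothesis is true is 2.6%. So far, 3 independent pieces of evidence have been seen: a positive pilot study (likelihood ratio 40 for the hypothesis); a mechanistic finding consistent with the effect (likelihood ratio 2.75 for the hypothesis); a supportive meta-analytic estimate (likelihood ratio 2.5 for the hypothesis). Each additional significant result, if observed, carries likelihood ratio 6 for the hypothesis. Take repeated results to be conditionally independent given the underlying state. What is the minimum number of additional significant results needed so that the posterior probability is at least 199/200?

2

Prior odds = 0.026/0.974 = 13/487.
Combined Bayes factor of the evidence already in hand = 40 × 2.75 × 2.5 = 275.
Odds after that evidence = (13/487) × 275 = 3575/487.
Target odds = 0.995/0.005 = 199.
Need 6ⁿ ≥ 199 ÷ (3575/487) = 96913/3575.
6¹ = 6 falls short of 96913/3575 but 6² = 36 reaches it, so n = 2.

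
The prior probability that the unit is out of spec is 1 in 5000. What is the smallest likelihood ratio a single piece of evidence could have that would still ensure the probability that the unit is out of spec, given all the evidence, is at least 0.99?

494901

Prior odds = 0.0002/0.9998 = 1/4999.
Target odds = 0.99/0.01 = 99.
Required Bayes factor = 99 ÷ (1/4999) = 494901.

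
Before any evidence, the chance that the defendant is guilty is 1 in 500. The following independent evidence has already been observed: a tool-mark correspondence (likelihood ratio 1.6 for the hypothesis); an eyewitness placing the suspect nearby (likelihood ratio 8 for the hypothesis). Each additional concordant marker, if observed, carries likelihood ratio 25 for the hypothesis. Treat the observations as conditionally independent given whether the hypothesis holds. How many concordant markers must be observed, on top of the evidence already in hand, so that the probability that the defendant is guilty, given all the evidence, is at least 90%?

2

Prior odds = 0.002/0.998 = 1/499.
Combined Bayes factor of the evidence already in hand = 1.6 × 8 = 12.8.
Odds after that evidence = (1/499) × 12.8 = 64/2495.
Target odds = 0.9/0.1 = 9.
Need 25ⁿ ≥ 9 ÷ (64/2495) = 350.859375.
25¹ = 25 falls short of 350.859375 but 25² = 625 reaches it, so n = 2.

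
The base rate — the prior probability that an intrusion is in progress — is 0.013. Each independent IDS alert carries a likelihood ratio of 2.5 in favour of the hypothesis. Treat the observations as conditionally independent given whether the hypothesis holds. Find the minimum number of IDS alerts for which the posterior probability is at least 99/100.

10

Prior odds: 0.013 ÷ 0.987 = 13/987.
Likelihood ratio per IDS alert = 2.5.
Target odds: 0.99 ÷ 0.01 = 99.
Need (13/987) × 2.5ⁿ ≥ 99, i.e. 2.5ⁿ ≥ 97713/13.
2.5⁹ = 1953125/512 falls short of 97713/13 but 2.5¹⁰ = 9765625/1024 reaches it, so n = 10.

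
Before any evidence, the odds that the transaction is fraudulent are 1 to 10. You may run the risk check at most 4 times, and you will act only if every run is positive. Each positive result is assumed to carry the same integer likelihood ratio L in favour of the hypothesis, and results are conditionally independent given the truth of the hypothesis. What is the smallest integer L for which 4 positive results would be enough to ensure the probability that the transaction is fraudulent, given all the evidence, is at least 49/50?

5

Prior odds = 0.1.
Target odds = 0.98/0.02 = 49.
Need L⁴ ≥ 49 ÷ 0.1 = 490.
4⁴ = 256 < 490 ≤ 625 = 5⁴, so L = 5.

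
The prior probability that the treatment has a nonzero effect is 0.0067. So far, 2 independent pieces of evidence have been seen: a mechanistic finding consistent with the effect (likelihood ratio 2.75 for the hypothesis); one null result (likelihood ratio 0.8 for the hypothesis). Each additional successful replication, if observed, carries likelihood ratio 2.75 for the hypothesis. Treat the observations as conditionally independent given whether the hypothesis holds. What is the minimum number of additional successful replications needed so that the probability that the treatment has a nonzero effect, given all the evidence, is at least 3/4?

Prior odds = 0.0067/0.9933 = 67/9933.
Combined Bayes factor of the evidence already in hand = 2.75 × 0.8 = 2.2.
Odds after that evidence = (67/9933) × 2.2 = 67/4515.
Target odds = 0.75/0.25 = 3.
Need 2.75ⁿ ≥ 3 ÷ (67/4515) = 13545/67.
2.75⁵ = 161051/1024 falls short of 13545/67 but 2.75⁶ = 1771561/4096 reaches it, so n = 6.

6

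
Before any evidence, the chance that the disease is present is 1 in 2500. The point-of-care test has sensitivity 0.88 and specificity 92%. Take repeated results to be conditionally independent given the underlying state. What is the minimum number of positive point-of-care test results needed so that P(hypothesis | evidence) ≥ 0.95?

Prior odds: 0.0004 ÷ 0.9996 = 1/2499.
False-positive rate = 1 − 0.92 = 0.08; likelihood ratio of a positive = 0.88/0.08 = 11.
Target posterior odds = 0.95/0.05 = 19.
Need (1/2499) × 11ⁿ ≥ 19, i.e. 11ⁿ ≥ 47481.
11⁴ = 14641 falls short of 47481 but 11⁵ = 161051 reaches it, so n = 5.

5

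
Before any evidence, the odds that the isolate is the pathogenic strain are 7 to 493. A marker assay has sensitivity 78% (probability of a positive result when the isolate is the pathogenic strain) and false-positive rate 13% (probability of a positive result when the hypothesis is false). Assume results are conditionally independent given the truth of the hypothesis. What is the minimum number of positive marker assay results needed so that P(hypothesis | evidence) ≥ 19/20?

5

Prior odds = 7/493.
Likelihood ratio of a positive result = 0.78/0.13 = 6.
Target posterior odds = 0.95/0.05 = 19.
Require 6ⁿ ≥ 19 ÷ (7/493) = 9367/7.
6⁴ = 1296 falls short of 9367/7 but 6⁵ = 7776 reaches it, so n = 5.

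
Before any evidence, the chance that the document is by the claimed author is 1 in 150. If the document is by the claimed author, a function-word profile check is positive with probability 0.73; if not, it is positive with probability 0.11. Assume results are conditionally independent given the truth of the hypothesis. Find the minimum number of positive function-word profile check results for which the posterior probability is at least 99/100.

Prior odds: (1/150) ÷ (149/150) = 1/149.
Likelihood ratio of a positive = 0.73/0.11 = 73/11.
Target posterior odds = 0.99/0.01 = 99.
Need (1/149) × (73/11)ⁿ ≥ 99, i.e. (73/11)ⁿ ≥ 14751.
(73/11)⁵ ≈12872.1 falls short of 14751 but (73/11)⁶ ≈85424.2 reaches it, so n = 6.

6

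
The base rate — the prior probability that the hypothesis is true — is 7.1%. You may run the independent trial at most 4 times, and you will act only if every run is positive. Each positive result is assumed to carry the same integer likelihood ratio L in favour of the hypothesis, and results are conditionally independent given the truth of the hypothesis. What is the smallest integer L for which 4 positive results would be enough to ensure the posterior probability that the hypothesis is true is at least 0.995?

8

Prior odds = 0.071/0.929 = 71/929.
Target odds = 0.995/0.005 = 199.
Need L⁴ ≥ 199 ÷ (71/929) = 184871/71.
7⁴ = 2401 < 184871/71 ≤ 4096 = 8⁴, so L = 8.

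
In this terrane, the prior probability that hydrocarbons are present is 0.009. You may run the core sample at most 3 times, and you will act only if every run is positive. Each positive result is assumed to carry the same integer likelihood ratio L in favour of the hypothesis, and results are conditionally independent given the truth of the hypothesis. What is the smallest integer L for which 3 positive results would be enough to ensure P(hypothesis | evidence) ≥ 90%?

Prior odds = 0.009/0.991 = 9/991.
Target odds = 0.9/0.1 = 9.
Need L³ ≥ 9 ÷ (9/991) = 991.
9³ = 729 < 991 ≤ 1000 = 10³, so L = 10.

10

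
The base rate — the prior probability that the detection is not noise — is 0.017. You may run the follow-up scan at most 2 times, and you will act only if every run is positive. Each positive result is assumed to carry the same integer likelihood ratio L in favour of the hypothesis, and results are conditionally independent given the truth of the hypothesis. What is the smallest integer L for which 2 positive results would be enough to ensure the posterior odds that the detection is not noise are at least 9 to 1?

23

Prior odds = 0.017/0.983 = 17/983.
Target odds = 9.
Need L² ≥ 9 ÷ (17/983) = 8847/17.
22² = 484 < 8847/17 ≤ 529 = 23², so L = 23.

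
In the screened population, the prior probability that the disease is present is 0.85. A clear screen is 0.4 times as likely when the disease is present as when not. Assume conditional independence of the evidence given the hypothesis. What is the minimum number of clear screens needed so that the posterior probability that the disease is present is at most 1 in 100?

Prior odds = 0.85/0.15 = 17/3.
Likelihood ratio per clear screen = 0.4.
Target posterior odds = 0.01/0.99 = 1/99.
Require 0.4ⁿ ≤ 1/99 ÷ (17/3) = 1/561.
0.4⁶ = 64/15625 is still above 1/561 but 0.4⁷ = 128/78125 is at or below it, so n = 7.

7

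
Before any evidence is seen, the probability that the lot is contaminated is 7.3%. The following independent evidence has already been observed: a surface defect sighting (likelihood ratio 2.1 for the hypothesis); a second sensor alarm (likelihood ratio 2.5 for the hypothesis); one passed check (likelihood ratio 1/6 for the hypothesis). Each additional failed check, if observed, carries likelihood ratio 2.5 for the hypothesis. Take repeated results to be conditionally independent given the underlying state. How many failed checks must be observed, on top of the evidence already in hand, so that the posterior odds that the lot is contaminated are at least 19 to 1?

7

Prior odds = 0.073/0.927 = 73/927.
Combined Bayes factor of the evidence already in hand = 2.1 × 2.5 × (1/6) = 0.875.
Odds after that evidence = (73/927) × 0.875 = 511/7416.
Target odds = 19.
Need 2.5ⁿ ≥ 19 ÷ (511/7416) = 140904/511.
2.5⁶ = 244.140625 falls short of 140904/511 but 2.5⁷ = 610.3515625 reaches it, so n = 7.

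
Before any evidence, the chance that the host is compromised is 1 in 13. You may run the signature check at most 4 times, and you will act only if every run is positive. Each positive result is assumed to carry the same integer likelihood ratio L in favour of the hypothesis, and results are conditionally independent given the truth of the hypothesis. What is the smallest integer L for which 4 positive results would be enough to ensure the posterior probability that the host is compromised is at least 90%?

Prior odds = (1/13)/(12/13) = 1/12.
Target odds = 0.9/0.1 = 9.
Need L⁴ ≥ 9 ÷ (1/12) = 108.
3⁴ = 81 < 108 ≤ 256 = 4⁴, so L = 4.

4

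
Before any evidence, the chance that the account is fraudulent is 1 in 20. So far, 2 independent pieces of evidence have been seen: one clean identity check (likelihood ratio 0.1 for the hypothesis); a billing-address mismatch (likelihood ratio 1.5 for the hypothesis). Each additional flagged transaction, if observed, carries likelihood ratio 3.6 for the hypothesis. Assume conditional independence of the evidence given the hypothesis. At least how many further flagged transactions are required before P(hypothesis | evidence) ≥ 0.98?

7

Prior odds = 0.05/0.95 = 1/19.
Combined Bayes factor of the evidence already in hand = 0.1 × 1.5 = 0.15.
Odds after that evidence = (1/19) × 0.15 = 3/380.
Target odds = 0.98/0.02 = 49.
Need 3.6ⁿ ≥ 49 ÷ (3/380) = 18620/3.
3.6⁶ = 34012224/15625 falls short of 18620/3 but 3.6⁷ = 612220032/78125 reaches it, so n = 7.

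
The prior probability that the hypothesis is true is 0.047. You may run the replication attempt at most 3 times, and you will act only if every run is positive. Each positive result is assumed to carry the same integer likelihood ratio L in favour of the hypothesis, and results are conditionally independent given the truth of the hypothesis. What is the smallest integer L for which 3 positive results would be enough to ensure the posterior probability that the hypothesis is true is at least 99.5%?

Prior odds = 0.047/0.953 = 47/953.
Target odds = 0.995/0.005 = 199.
Need L³ ≥ 199 ÷ (47/953) = 189647/47.
15³ = 3375 < 189647/47 ≤ 4096 = 16³, so L = 16.

16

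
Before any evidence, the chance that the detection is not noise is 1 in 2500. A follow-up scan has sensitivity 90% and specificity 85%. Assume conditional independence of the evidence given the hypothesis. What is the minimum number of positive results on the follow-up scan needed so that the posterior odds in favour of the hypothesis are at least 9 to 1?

Prior odds = 0.0004/0.9996 = 1/2499.
False-positive rate = 1 − 0.85 = 0.15; likelihood ratio of a positive = 0.9/0.15 = 6.
Target odds = 9.
Require 6ⁿ ≥ 9 ÷ (1/2499) = 22491.
6⁵ = 7776 falls short of 22491 but 6⁶ = 46656 reaches it, so n = 6.

6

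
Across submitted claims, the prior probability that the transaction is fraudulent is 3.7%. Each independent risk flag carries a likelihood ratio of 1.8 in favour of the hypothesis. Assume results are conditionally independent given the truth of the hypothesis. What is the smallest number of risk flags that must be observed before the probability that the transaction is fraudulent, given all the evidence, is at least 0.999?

Prior odds: 0.037 ÷ 0.963 = 37/963.
Likelihood ratio per risk flag = 1.8.
Target odds: 0.999 ÷ 0.001 = 999.
Require 1.8ⁿ ≥ 999 ÷ (37/963) = 26001.
1.8¹⁷ ≈21859.1 falls short of 26001 but 1.8¹⁸ ≈39346.4 reaches it, so n = 18.

18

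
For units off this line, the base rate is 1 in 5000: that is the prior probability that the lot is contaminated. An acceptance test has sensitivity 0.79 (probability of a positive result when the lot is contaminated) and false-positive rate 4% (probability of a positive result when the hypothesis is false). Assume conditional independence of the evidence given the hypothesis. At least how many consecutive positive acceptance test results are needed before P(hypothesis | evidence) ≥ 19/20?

Prior odds: 0.0002 ÷ 0.9998 = 1/4999.
Likelihood ratio of a positive result = 0.79/0.04 = 19.75.
Target odds: 0.95 ÷ 0.05 = 19.
Need (1/4999) × 19.75ⁿ ≥ 19, i.e. 19.75ⁿ ≥ 94981.
19.75³ = 7703.734375 falls short of 94981 but 19.75⁴ = 38950081/256 reaches it, so n = 4.

4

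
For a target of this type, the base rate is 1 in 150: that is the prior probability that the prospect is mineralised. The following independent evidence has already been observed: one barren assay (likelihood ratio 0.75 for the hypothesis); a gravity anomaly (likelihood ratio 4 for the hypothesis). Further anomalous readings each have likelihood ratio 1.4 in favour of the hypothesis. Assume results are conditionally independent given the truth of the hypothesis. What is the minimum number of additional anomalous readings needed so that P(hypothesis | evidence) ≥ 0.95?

Prior odds = (1/150)/(149/150) = 1/149.
Combined Bayes factor of the evidence already in hand = 0.75 × 4 = 3.
Odds after that evidence = (1/149) × 3 = 3/149.
Target odds = 0.95/0.05 = 19.
Need 1.4ⁿ ≥ 19 ÷ (3/149) = 2831/3.
1.4²⁰ ≈836.683 falls short of 2831/3 but 1.4²¹ ≈1171.36 reaches it, so n = 21.

21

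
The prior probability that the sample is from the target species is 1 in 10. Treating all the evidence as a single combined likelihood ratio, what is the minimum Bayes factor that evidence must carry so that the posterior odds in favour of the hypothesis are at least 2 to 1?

Prior odds = 0.1/0.9 = 1/9.
Target odds = 2.
Required Bayes factor = 2 ÷ (1/9) = 18.

18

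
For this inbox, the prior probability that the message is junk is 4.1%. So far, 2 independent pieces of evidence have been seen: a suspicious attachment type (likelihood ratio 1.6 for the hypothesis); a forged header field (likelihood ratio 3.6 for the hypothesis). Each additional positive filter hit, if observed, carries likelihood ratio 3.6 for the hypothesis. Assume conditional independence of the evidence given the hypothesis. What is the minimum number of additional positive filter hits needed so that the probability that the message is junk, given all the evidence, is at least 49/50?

Prior odds = 0.041/0.959 = 41/959.
Combined Bayes factor of the evidence already in hand = 1.6 × 3.6 = 5.76.
Odds after that evidence = (41/959) × 5.76 = 5904/23975.
Target odds = 0.98/0.02 = 49.
Need 3.6ⁿ ≥ 49 ÷ (5904/23975) = 1174775/5904.
3.6⁴ = 167.9616 falls short of 1174775/5904 but 3.6⁵ = 604.66176 reaches it, so n = 5.

5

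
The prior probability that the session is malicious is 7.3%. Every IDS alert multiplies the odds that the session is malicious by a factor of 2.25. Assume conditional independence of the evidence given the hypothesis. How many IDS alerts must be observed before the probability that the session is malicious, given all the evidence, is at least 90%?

Prior odds: 0.073 ÷ 0.927 = 73/927.
Likelihood ratio per IDS alert = 2.25.
Target posterior odds = 0.9/0.1 = 9.
Need (73/927) × 2.25ⁿ ≥ 9, i.e. 2.25ⁿ ≥ 8343/73.
2.25⁵ = 59049/1024 falls short of 8343/73 but 2.25⁶ = 531441/4096 reaches it, so n = 6.

6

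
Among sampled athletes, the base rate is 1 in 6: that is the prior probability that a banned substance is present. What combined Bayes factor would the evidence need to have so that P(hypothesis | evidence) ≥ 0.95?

Prior odds = (1/6)/(5/6) = 0.2.
Target odds = 0.95/0.05 = 19.
Required Bayes factor = 19 ÷ 0.2 = 95.

95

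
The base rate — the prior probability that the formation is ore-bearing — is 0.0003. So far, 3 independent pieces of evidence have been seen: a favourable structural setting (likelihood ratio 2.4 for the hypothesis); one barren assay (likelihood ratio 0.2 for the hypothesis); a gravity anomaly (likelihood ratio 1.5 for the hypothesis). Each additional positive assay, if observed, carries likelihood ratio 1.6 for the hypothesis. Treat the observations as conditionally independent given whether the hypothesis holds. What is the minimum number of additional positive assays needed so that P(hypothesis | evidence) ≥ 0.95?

Prior odds = 0.0003/0.9997 = 3/9997.
Combined Bayes factor of the evidence already in hand = 2.4 × 0.2 × 1.5 = 0.72.
Odds after that evidence = (3/9997) × 0.72 = 54/249925.
Target odds = 0.95/0.05 = 19.
Need 1.6ⁿ ≥ 19 ÷ (54/249925) = 4748575/54.
1.6²⁴ ≈79228.2 falls short of 4748575/54 but 1.6²⁵ ≈126765 reaches it, so n = 25.

25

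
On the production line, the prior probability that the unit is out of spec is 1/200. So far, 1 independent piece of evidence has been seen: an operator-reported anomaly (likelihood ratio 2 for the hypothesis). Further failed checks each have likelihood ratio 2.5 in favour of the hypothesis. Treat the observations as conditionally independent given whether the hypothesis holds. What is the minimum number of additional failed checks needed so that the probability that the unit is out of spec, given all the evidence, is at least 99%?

11

Prior odds = 0.005/0.995 = 1/199.
Bayes factor of the evidence already in hand = 2.
Odds after that evidence = (1/199) × 2 = 2/199.
Target odds = 0.99/0.01 = 99.
Need 2.5ⁿ ≥ 99 ÷ (2/199) = 9850.5.
2.5¹⁰ = 9765625/1024 falls short of 9850.5 but 2.5¹¹ = 48828125/2048 reaches it, so n = 11.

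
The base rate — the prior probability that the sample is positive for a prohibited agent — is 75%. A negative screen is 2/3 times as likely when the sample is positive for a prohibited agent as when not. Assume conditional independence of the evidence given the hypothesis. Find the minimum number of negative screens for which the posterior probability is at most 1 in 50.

Prior odds: 0.75 ÷ 0.25 = 3.
Likelihood ratio per negative screen = 2/3.
Target posterior odds = 0.02/0.98 = 1/49.
Require (2/3)ⁿ ≤ 1/49 ÷ 3 = 1/147.
(2/3)¹² = 4096/531441 is still above 1/147 but (2/3)¹³ = 8192/1594323 is at or below it, so n = 13.

13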